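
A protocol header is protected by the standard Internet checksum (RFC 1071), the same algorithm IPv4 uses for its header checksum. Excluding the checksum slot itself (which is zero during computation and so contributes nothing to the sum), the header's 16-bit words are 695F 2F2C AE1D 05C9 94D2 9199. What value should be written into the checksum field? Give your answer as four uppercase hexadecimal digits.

8D21

One's-complement addition (fold any carry out of bit 15 back into bit 0):
  0x695F + 0x2F2C = 0x0988B
  0x988B + 0xAE1D = 0x146A8 → wrap carry → 0x46A9
  0x46A9 + 0x05C9 = 0x04C72
  0x4C72 + 0x94D2 = 0x0E144
  0xE144 + 0x9199 = 0x172DD → wrap carry → 0x72DE
One's-complement sum = 0x72DE.
Checksum = ~0x72DE & 0xFFFF = 0x8D21.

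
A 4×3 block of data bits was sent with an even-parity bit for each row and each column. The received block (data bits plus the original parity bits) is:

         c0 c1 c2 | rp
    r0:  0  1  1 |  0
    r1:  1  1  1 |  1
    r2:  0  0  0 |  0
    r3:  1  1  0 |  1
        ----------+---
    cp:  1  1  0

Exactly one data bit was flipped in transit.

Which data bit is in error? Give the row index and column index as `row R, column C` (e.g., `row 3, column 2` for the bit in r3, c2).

row 3, column 0

Recompute each row's even parity and compare to rp:
  r0: data parity 0, sent rp 0 → ok
  r1: data parity 1, sent rp 1 → ok
  r2: data parity 0, sent rp 0 → ok
  r3: data parity 0, sent rp 1 → mismatch
Recompute each column's even parity and compare to cp:
  c0: data parity 0, sent cp 1 → mismatch
  c1: data parity 1, sent cp 1 → ok
  c2: data parity 0, sent cp 0 → ok
Exactly one row (r3) and one column (c0) fail → the flipped bit is at their intersection.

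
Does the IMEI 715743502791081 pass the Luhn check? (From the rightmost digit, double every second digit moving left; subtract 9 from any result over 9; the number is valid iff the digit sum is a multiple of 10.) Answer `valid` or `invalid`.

valid

From the right, keep odd positions and double even positions (subtract 9 from any doubled value over 9):
  doubled (positions 2,4,...): 7 2 5 0 6 5 2 → sum 27
  kept (positions 1,3,...): 1 0 9 2 5 4 5 7 → sum 33
Total = 60.
60 mod 10 = 0, so the number is valid.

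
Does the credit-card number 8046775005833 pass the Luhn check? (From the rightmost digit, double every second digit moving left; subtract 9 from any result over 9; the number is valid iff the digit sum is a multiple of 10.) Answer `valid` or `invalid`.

From the right, keep odd positions and double even positions (subtract 9 from any doubled value over 9):
  doubled (positions 2,4,...): 6 1 0 5 3 0 → sum 15
  kept (positions 1,3,...): 3 8 0 5 7 4 8 → sum 35
Total = 50.
50 mod 10 = 0, so the number is valid.

valid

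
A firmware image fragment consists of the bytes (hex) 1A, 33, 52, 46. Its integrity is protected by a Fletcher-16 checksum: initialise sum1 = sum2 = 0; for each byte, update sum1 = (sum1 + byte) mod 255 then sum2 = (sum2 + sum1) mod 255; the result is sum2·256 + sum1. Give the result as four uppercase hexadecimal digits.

Running sums (mod 255):
  after byte 0 (1A): sum1=26, sum2=26
  after byte 1 (33): sum1=77, sum2=103
  after byte 2 (52): sum1=159, sum2=7
  after byte 3 (46): sum1=229, sum2=236
Checksum = sum2·256 + sum1 = 236·256 + 229 = 60645 = 0xECE5.

ECE5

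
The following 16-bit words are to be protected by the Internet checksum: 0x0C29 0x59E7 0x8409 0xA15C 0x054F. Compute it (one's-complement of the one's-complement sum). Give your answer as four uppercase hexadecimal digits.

6F3A

One's-complement addition (fold any carry out of bit 15 back into bit 0):
  0x0C29 + 0x59E7 = 0x06610
  0x6610 + 0x8409 = 0x0EA19
  0xEA19 + 0xA15C = 0x18B75 → wrap carry → 0x8B76
  0x8B76 + 0x054F = 0x090C5
One's-complement sum = 0x90C5.
Checksum = ~0x90C5 & 0xFFFF = 0x6F3A.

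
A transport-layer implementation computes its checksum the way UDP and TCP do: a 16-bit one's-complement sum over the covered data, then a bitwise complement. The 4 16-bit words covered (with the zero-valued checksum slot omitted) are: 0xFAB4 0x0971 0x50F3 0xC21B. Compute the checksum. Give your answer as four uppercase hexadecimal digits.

E8CA

One's-complement addition (fold any carry out of bit 15 back into bit 0):
  0xFAB4 + 0x0971 = 0x10425 → wrap carry → 0x0426
  0x0426 + 0x50F3 = 0x05519
  0x5519 + 0xC21B = 0x11734 → wrap carry → 0x1735
One's-complement sum = 0x1735.
Checksum = ~0x1735 & 0xFFFF = 0xE8CA.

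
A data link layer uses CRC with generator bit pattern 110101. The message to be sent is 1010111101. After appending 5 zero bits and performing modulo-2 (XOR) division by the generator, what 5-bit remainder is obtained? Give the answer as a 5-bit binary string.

Append 5 zeros: 101011110100000. Divide by 110101 (XOR where the leading bit is 1):
  pos 0: 101011 XOR 110101 = 011110
  pos 1: 111101 XOR 110101 = 001000
  pos 3: 100010 XOR 110101 = 010111
  pos 4: 101111 XOR 110101 = 011010
  pos 5: 110100 XOR 110101 = 000001
Remainder (last 5 bits) = 10000. This is the CRC / FCS.

10000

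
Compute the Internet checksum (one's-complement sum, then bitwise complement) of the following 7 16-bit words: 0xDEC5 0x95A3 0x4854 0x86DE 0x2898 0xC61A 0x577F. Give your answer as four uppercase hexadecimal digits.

7631

One's-complement addition (fold any carry out of bit 15 back into bit 0):
  0xDEC5 + 0x95A3 = 0x17468 → wrap carry → 0x7469
  0x7469 + 0x4854 = 0x0BCBD
  0xBCBD + 0x86DE = 0x1439B → wrap carry → 0x439C
  0x439C + 0x2898 = 0x06C34
  0x6C34 + 0xC61A = 0x1324E → wrap carry → 0x324F
  0x324F + 0x577F = 0x089CE
One's-complement sum = 0x89CE.
Checksum = ~0x89CE & 0xFFFF = 0x7631.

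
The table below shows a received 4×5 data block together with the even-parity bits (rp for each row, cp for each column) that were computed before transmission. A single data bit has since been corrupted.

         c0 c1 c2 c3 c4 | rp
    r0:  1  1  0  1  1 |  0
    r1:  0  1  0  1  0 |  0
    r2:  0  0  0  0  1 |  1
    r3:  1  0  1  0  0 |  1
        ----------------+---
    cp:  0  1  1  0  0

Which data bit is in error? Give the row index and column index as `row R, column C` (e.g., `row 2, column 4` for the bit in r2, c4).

row 3, column 1

Recompute each row's even parity and compare to rp:
  r0: data parity 0, sent rp 0 → ok
  r1: data parity 0, sent rp 0 → ok
  r2: data parity 1, sent rp 1 → ok
  r3: data parity 0, sent rp 1 → mismatch
Recompute each column's even parity and compare to cp:
  c0: data parity 0, sent cp 0 → ok
  c1: data parity 0, sent cp 1 → mismatch
  c2: data parity 1, sent cp 1 → ok
  c3: data parity 0, sent cp 0 → ok
  c4: data parity 0, sent cp 0 → ok
Exactly one row (r3) and one column (c1) fail → the flipped bit is at their intersection.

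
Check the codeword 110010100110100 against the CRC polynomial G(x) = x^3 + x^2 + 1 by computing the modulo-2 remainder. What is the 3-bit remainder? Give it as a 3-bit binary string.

000

Modulo-2 division of 110010100110100 by 1101:
  pos 0: 1100 XOR 1101 = 0001
  pos 3: 1101 XOR 1101 = 0000
  pos 9: 1101 XOR 1101 = 0000
Remainder = 000 (zero — the frame passes the CRC check).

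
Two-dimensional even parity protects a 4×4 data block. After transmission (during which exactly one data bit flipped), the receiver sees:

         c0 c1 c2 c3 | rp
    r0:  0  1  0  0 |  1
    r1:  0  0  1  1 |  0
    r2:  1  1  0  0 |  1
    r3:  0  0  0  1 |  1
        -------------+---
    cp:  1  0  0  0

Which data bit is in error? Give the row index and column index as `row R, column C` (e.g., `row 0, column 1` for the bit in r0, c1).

Recompute each row's even parity and compare to rp:
  r0: data parity 1, sent rp 1 → ok
  r1: data parity 0, sent rp 0 → ok
  r2: data parity 0, sent rp 1 → mismatch
  r3: data parity 1, sent rp 1 → ok
Recompute each column's even parity and compare to cp:
  c0: data parity 1, sent cp 1 → ok
  c1: data parity 0, sent cp 0 → ok
  c2: data parity 1, sent cp 0 → mismatch
  c3: data parity 0, sent cp 0 → ok
Exactly one row (r2) and one column (c2) fail → the flipped bit is at their intersection.

row 2, column 2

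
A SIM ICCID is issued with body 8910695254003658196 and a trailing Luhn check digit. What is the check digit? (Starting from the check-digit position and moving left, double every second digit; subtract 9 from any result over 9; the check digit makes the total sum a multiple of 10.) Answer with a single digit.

Partial digits right→left: 6 9 1 8 5 6 3 0 0 4 5 2 5 9 6 0 1 9 8
Double every second digit counting from the check-digit position (so the 1st, 3rd, 5th, ... of the partial from the right).
  doubled (with −9 where >9): 3 2 1 6 0 1 1 3 2 7 → sum 26
  kept as-is: 9 8 6 0 4 2 9 0 9 → sum 47
Total = 26 + 47 = 73.
Check digit = (10 − (73 mod 10)) mod 10 = 7.

7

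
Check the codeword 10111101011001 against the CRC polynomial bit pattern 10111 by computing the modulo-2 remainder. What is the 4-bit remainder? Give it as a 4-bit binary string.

0111

Modulo-2 division of 10111101011001 by 10111:
  pos 0: 10111 XOR 10111 = 00000
  pos 5: 10101 XOR 10111 = 00010
  pos 8: 10100 XOR 10111 = 00011
Remainder = 0111 (nonzero — an error is detected).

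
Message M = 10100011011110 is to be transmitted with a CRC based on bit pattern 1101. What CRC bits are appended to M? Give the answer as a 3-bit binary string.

111

Append 3 zeros: 10100011011110000. Divide by 1101 (XOR where the leading bit is 1):
  pos 0: 1010 XOR 1101 = 0111
  pos 1: 1110 XOR 1101 = 0011
  pos 3: 1101 XOR 1101 = 0000
  pos 7: 1011 XOR 1101 = 0110
  pos 8: 1101 XOR 1101 = 0000
  pos 12: 1000 XOR 1101 = 0101
  pos 13: 1010 XOR 1101 = 0111
Remainder (last 3 bits) = 111. This is the CRC / FCS.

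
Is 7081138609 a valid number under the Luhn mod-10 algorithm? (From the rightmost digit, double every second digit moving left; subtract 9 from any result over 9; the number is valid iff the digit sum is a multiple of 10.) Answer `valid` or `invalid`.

From the right, keep odd positions and double even positions (subtract 9 from any doubled value over 9):
  doubled (positions 2,4,...): 0 7 2 7 5 → sum 21
  kept (positions 1,3,...): 9 6 3 1 0 → sum 19
Total = 40.
40 mod 10 = 0, so the number is valid.

valid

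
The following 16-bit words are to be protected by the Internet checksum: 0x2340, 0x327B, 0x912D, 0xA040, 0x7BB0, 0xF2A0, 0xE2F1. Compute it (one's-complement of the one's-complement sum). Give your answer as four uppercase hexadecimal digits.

One's-complement addition (fold any carry out of bit 15 back into bit 0):
  0x2340 + 0x327B = 0x055BB
  0x55BB + 0x912D = 0x0E6E8
  0xE6E8 + 0xA040 = 0x18728 → wrap carry → 0x8729
  0x8729 + 0x7BB0 = 0x102D9 → wrap carry → 0x02DA
  0x02DA + 0xF2A0 = 0x0F57A
  0xF57A + 0xE2F1 = 0x1D86B → wrap carry → 0xD86C
One's-complement sum = 0xD86C.
Checksum = ~0xD86C & 0xFFFF = 0x2793.

2793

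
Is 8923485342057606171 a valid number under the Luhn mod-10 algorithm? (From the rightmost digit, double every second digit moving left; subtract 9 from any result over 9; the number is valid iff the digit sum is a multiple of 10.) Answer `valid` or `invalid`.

invalid

From the right, keep odd positions and double even positions (subtract 9 from any doubled value over 9):
  doubled (positions 2,4,...): 5 3 3 1 4 6 7 6 9 → sum 44
  kept (positions 1,3,...): 1 1 0 7 0 4 5 4 2 8 → sum 32
Total = 76.
76 mod 10 = 6, so the number is invalid.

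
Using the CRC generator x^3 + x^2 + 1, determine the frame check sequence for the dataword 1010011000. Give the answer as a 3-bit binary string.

001

Append 3 zeros: 1010011000000. Divide by 1101 (XOR where the leading bit is 1):
  pos 0: 1010 XOR 1101 = 0111
  pos 1: 1110 XOR 1101 = 0011
  pos 3: 1111 XOR 1101 = 0010
  pos 5: 1000 XOR 1101 = 0101
  pos 6: 1010 XOR 1101 = 0111
  pos 7: 1110 XOR 1101 = 0011
  pos 9: 1100 XOR 1101 = 0001
Remainder (last 3 bits) = 001. This is the CRC / FCS.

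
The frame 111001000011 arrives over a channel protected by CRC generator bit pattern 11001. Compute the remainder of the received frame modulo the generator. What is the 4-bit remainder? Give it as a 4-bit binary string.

Modulo-2 division of 111001000011 by 11001:
  pos 0: 11100 XOR 11001 = 00101
  pos 2: 10110 XOR 11001 = 01111
  pos 3: 11110 XOR 11001 = 00111
  pos 5: 11100 XOR 11001 = 00101
  pos 7: 10111 XOR 11001 = 01110
Remainder = 1110 (nonzero — an error is detected).

1110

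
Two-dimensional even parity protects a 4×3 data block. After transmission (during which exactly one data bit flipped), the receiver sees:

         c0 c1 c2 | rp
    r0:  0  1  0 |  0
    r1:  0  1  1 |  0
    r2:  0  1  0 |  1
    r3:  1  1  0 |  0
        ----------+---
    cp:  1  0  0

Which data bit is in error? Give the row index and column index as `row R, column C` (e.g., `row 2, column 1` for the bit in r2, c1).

Recompute each row's even parity and compare to rp:
  r0: data parity 1, sent rp 0 → mismatch
  r1: data parity 0, sent rp 0 → ok
  r2: data parity 1, sent rp 1 → ok
  r3: data parity 0, sent rp 0 → ok
Recompute each column's even parity and compare to cp:
  c0: data parity 1, sent cp 1 → ok
  c1: data parity 0, sent cp 0 → ok
  c2: data parity 1, sent cp 0 → mismatch
Exactly one row (r0) and one column (c2) fail → the flipped bit is at their intersection.

row 0, column 2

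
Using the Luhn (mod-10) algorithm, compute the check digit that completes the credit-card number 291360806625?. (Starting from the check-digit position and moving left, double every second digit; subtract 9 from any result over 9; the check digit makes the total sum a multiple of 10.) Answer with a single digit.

6

Partial digits right→left: 5 2 6 6 0 8 0 6 3 1 9 2
Double every second digit counting from the check-digit position (so the 1st, 3rd, 5th, ... of the partial from the right).
  doubled (with −9 where >9): 1 3 0 0 6 9 → sum 19
  kept as-is: 2 6 8 6 1 2 → sum 25
Total = 19 + 25 = 44.
Check digit = (10 − (44 mod 10)) mod 10 = 6.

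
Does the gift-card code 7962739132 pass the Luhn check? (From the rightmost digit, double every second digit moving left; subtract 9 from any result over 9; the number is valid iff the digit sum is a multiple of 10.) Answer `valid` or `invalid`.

From the right, keep odd positions and double even positions (subtract 9 from any doubled value over 9):
  doubled (positions 2,4,...): 6 9 5 3 5 → sum 28
  kept (positions 1,3,...): 2 1 3 2 9 → sum 17
Total = 45.
45 mod 10 = 5, so the number is invalid.

invalid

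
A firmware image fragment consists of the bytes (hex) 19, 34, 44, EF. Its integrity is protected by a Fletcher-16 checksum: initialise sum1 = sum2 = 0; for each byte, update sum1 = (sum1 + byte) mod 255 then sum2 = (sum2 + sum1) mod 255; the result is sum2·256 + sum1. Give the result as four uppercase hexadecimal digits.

7981

Running sums (mod 255):
  after byte 0 (19): sum1=25, sum2=25
  after byte 1 (34): sum1=77, sum2=102
  after byte 2 (44): sum1=145, sum2=247
  after byte 3 (EF): sum1=129, sum2=121
Checksum = sum2·256 + sum1 = 121·256 + 129 = 31105 = 0x7981.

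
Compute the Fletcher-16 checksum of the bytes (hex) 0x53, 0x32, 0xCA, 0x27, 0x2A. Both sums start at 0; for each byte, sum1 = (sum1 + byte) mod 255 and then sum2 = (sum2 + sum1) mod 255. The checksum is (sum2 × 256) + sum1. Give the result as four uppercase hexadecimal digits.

Running sums (mod 255):
  after byte 0 (0x53): sum1=83, sum2=83
  after byte 1 (0x32): sum1=133, sum2=216
  after byte 2 (0xCA): sum1=80, sum2=41
  after byte 3 (0x27): sum1=119, sum2=160
  after byte 4 (0x2A): sum1=161, sum2=66
Checksum = sum2·256 + sum1 = 66·256 + 161 = 17057 = 0x42A1.

42A1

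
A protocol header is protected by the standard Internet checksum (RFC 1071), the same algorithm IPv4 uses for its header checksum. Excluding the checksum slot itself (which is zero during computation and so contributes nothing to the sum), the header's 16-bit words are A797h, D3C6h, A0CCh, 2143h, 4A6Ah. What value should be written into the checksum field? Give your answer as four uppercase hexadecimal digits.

7827

One's-complement addition (fold any carry out of bit 15 back into bit 0):
  0xA797 + 0xD3C6 = 0x17B5D → wrap carry → 0x7B5E
  0x7B5E + 0xA0CC = 0x11C2A → wrap carry → 0x1C2B
  0x1C2B + 0x2143 = 0x03D6E
  0x3D6E + 0x4A6A = 0x087D8
One's-complement sum = 0x87D8.
Checksum = ~0x87D8 & 0xFFFF = 0x7827.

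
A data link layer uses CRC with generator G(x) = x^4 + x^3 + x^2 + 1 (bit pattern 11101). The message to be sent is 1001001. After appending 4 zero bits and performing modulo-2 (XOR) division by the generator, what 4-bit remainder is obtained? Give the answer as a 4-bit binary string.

0100

Append 4 zeros: 10010010000. Divide by 11101 (XOR where the leading bit is 1):
  pos 0: 10010 XOR 11101 = 01111
  pos 1: 11110 XOR 11101 = 00011
  pos 4: 11100 XOR 11101 = 00001
Remainder (last 4 bits) = 0100. This is the CRC / FCS.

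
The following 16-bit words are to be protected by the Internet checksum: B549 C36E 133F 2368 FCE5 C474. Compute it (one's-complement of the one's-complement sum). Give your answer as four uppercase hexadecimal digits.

8F45

One's-complement addition (fold any carry out of bit 15 back into bit 0):
  0xB549 + 0xC36E = 0x178B7 → wrap carry → 0x78B8
  0x78B8 + 0x133F = 0x08BF7
  0x8BF7 + 0x2368 = 0x0AF5F
  0xAF5F + 0xFCE5 = 0x1AC44 → wrap carry → 0xAC45
  0xAC45 + 0xC474 = 0x170B9 → wrap carry → 0x70BA
One's-complement sum = 0x70BA.
Checksum = ~0x70BA & 0xFFFF = 0x8F45.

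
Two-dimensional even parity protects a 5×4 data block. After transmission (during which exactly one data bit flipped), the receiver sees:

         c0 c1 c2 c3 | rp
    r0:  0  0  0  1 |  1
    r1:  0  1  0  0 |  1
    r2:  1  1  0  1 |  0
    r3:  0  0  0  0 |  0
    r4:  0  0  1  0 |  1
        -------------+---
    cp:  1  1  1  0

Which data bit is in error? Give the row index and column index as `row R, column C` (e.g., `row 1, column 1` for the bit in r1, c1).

Recompute each row's even parity and compare to rp:
  r0: data parity 1, sent rp 1 → ok
  r1: data parity 1, sent rp 1 → ok
  r2: data parity 1, sent rp 0 → mismatch
  r3: data parity 0, sent rp 0 → ok
  r4: data parity 1, sent rp 1 → ok
Recompute each column's even parity and compare to cp:
  c0: data parity 1, sent cp 1 → ok
  c1: data parity 0, sent cp 1 → mismatch
  c2: data parity 1, sent cp 1 → ok
  c3: data parity 0, sent cp 0 → ok
Exactly one row (r2) and one column (c1) fail → the flipped bit is at their intersection.

row 2, column 1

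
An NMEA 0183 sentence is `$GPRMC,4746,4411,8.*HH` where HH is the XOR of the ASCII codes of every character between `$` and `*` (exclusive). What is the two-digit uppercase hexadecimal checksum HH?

XOR the ASCII codes of the payload characters:
  'G' = 0x47 → acc = 0x47
  'P' = 0x50 → acc = 0x17
  'R' = 0x52 → acc = 0x45
  'M' = 0x4D → acc = 0x08
  'C' = 0x43 → acc = 0x4B
  ',' = 0x2C → acc = 0x67
  '4' = 0x34 → acc = 0x53
  '7' = 0x37 → acc = 0x64
  '4' = 0x34 → acc = 0x50
  '6' = 0x36 → acc = 0x66
  ',' = 0x2C → acc = 0x4A
  '4' = 0x34 → acc = 0x7E
  '4' = 0x34 → acc = 0x4A
  '1' = 0x31 → acc = 0x7B
  '1' = 0x31 → acc = 0x4A
  ',' = 0x2C → acc = 0x66
  '8' = 0x38 → acc = 0x5E
  '.' = 0x2E → acc = 0x70
Checksum = 0x70.

70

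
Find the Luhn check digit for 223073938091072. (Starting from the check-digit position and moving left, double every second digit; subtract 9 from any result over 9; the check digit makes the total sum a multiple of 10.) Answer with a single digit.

0

Partial digits right→left: 2 7 0 1 9 0 8 3 9 3 7 0 3 2 2
Double every second digit counting from the check-digit position (so the 1st, 3rd, 5th, ... of the partial from the right).
  doubled (with −9 where >9): 4 0 9 7 9 5 6 4 → sum 44
  kept as-is: 7 1 0 3 3 0 2 → sum 16
Total = 44 + 16 = 60.
Check digit = (10 − (60 mod 10)) mod 10 = 0.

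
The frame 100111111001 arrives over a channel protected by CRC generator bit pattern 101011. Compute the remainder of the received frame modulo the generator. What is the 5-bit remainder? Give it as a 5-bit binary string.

00000

Modulo-2 division of 100111111001 by 101011:
  pos 0: 100111 XOR 101011 = 001100
  pos 2: 110011 XOR 101011 = 011000
  pos 3: 110001 XOR 101011 = 011010
  pos 4: 110100 XOR 101011 = 011111
  pos 5: 111110 XOR 101011 = 010101
  pos 6: 101011 XOR 101011 = 000000
Remainder = 00000 (zero — the frame passes the CRC check).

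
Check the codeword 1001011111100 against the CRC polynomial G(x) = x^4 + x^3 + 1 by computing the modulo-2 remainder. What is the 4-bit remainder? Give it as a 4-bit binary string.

Modulo-2 division of 1001011111100 by 11001:
  pos 0: 10010 XOR 11001 = 01011
  pos 1: 10111 XOR 11001 = 01110
  pos 2: 11101 XOR 11001 = 00100
  pos 4: 10011 XOR 11001 = 01010
  pos 5: 10101 XOR 11001 = 01100
  pos 6: 11001 XOR 11001 = 00000
Remainder = 0000 (zero — the frame passes the CRC check).

0000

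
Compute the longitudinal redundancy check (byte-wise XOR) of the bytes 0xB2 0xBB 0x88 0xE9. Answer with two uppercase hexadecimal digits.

68

XOR the bytes together:
  start with 0xB2
  0xB2 ⊕ 0xBB = 0x09
  0x09 ⊕ 0x88 = 0x81
  0x81 ⊕ 0xE9 = 0x68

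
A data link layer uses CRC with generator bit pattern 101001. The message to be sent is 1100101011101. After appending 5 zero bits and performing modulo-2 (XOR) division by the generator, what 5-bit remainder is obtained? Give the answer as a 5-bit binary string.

01101

Append 5 zeros: 110010101110100000. Divide by 101001 (XOR where the leading bit is 1):
  pos 0: 110010 XOR 101001 = 011011
  pos 1: 110111 XOR 101001 = 011110
  pos 2: 111100 XOR 101001 = 010101
  pos 3: 101011 XOR 101001 = 000010
  pos 7: 101101 XOR 101001 = 000100
  pos 10: 100000 XOR 101001 = 001001
  pos 12: 100100 XOR 101001 = 001101
Remainder (last 5 bits) = 01101. This is the CRC / FCS.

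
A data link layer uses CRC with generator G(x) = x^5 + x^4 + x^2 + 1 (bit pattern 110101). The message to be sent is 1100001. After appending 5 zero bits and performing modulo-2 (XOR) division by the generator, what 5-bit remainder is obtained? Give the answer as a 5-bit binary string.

Append 5 zeros: 110000100000. Divide by 110101 (XOR where the leading bit is 1):
  pos 0: 110000 XOR 110101 = 000101
  pos 3: 101100 XOR 110101 = 011001
  pos 4: 110010 XOR 110101 = 000111
Remainder (last 5 bits) = 11100. This is the CRC / FCS.

11100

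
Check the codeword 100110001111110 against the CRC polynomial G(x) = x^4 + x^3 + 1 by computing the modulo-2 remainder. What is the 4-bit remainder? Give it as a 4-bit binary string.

Modulo-2 division of 100110001111110 by 11001:
  pos 0: 10011 XOR 11001 = 01010
  pos 1: 10100 XOR 11001 = 01101
  pos 2: 11010 XOR 11001 = 00011
  pos 5: 11011 XOR 11001 = 00010
  pos 8: 10111 XOR 11001 = 01110
  pos 9: 11101 XOR 11001 = 00100
Remainder = 1000 (nonzero — an error is detected).

1000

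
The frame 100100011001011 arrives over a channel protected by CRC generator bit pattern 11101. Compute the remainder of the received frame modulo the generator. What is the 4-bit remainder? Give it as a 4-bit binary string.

Modulo-2 division of 100100011001011 by 11101:
  pos 0: 10010 XOR 11101 = 01111
  pos 1: 11110 XOR 11101 = 00011
  pos 4: 11011 XOR 11101 = 00110
  pos 6: 11000 XOR 11101 = 00101
  pos 8: 10110 XOR 11101 = 01011
  pos 9: 10111 XOR 11101 = 01010
  pos 10: 10101 XOR 11101 = 01000
Remainder = 1000 (nonzero — an error is detected).

1000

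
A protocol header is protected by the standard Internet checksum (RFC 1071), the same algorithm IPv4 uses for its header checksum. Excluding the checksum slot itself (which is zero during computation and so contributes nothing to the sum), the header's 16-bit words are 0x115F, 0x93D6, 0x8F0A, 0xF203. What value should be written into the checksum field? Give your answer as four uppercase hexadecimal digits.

D9BB

One's-complement addition (fold any carry out of bit 15 back into bit 0):
  0x115F + 0x93D6 = 0x0A535
  0xA535 + 0x8F0A = 0x1343F → wrap carry → 0x3440
  0x3440 + 0xF203 = 0x12643 → wrap carry → 0x2644
One's-complement sum = 0x2644.
Checksum = ~0x2644 & 0xFFFF = 0xD9BB.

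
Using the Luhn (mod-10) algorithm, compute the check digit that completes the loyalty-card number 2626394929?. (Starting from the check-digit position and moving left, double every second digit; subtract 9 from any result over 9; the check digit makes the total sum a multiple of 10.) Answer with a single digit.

4

Partial digits right→left: 9 2 9 4 9 3 6 2 6 2
Double every second digit counting from the check-digit position (so the 1st, 3rd, 5th, ... of the partial from the right).
  doubled (with −9 where >9): 9 9 9 3 3 → sum 33
  kept as-is: 2 4 3 2 2 → sum 13
Total = 33 + 13 = 46.
Check digit = (10 − (46 mod 10)) mod 10 = 4.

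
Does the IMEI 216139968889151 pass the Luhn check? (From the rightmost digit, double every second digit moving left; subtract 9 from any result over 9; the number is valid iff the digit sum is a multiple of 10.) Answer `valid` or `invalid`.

invalid

From the right, keep odd positions and double even positions (subtract 9 from any doubled value over 9):
  doubled (positions 2,4,...): 1 9 7 3 9 2 2 → sum 33
  kept (positions 1,3,...): 1 1 8 8 9 3 6 2 → sum 38
Total = 71.
71 mod 10 = 1, so the number is invalid.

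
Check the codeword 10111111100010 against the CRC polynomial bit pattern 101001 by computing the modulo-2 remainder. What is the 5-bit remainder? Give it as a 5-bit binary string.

Modulo-2 division of 10111111100010 by 101001:
  pos 0: 101111 XOR 101001 = 000110
  pos 3: 110111 XOR 101001 = 011110
  pos 4: 111100 XOR 101001 = 010101
  pos 5: 101010 XOR 101001 = 000011
Remainder = 11010 (nonzero — an error is detected).

11010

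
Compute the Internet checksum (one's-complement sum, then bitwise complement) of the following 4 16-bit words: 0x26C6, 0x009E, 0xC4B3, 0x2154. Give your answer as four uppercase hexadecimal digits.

One's-complement addition (fold any carry out of bit 15 back into bit 0):
  0x26C6 + 0x009E = 0x02764
  0x2764 + 0xC4B3 = 0x0EC17
  0xEC17 + 0x2154 = 0x10D6B → wrap carry → 0x0D6C
One's-complement sum = 0x0D6C.
Checksum = ~0x0D6C & 0xFFFF = 0xF293.

F293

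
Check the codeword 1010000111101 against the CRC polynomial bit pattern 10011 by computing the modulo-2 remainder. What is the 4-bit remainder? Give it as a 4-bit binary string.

0000

Modulo-2 division of 1010000111101 by 10011:
  pos 0: 10100 XOR 10011 = 00111
  pos 2: 11100 XOR 10011 = 01111
  pos 3: 11111 XOR 10011 = 01100
  pos 4: 11001 XOR 10011 = 01010
  pos 5: 10101 XOR 10011 = 00110
  pos 7: 11010 XOR 10011 = 01001
  pos 8: 10011 XOR 10011 = 00000
Remainder = 0000 (zero — the frame passes the CRC check).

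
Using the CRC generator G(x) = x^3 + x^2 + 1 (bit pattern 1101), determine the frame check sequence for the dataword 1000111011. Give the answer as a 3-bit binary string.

100

Append 3 zeros: 1000111011000. Divide by 1101 (XOR where the leading bit is 1):
  pos 0: 1000 XOR 1101 = 0101
  pos 1: 1011 XOR 1101 = 0110
  pos 2: 1101 XOR 1101 = 0000
  pos 6: 1011 XOR 1101 = 0110
  pos 7: 1100 XOR 1101 = 0001
Remainder (last 3 bits) = 100. This is the CRC / FCS.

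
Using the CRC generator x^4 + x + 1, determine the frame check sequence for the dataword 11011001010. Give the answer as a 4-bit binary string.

0000

Append 4 zeros: 110110010100000. Divide by 10011 (XOR where the leading bit is 1):
  pos 0: 11011 XOR 10011 = 01000
  pos 1: 10000 XOR 10011 = 00011
  pos 4: 11010 XOR 10011 = 01001
  pos 5: 10011 XOR 10011 = 00000
Remainder (last 4 bits) = 0000. This is the CRC / FCS.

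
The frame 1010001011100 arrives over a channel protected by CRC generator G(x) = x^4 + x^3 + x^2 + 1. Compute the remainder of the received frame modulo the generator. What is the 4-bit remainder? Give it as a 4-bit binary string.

0000

Modulo-2 division of 1010001011100 by 11101:
  pos 0: 10100 XOR 11101 = 01001
  pos 1: 10010 XOR 11101 = 01111
  pos 2: 11111 XOR 11101 = 00010
  pos 5: 10011 XOR 11101 = 01110
  pos 6: 11101 XOR 11101 = 00000
Remainder = 0000 (zero — the frame passes the CRC check).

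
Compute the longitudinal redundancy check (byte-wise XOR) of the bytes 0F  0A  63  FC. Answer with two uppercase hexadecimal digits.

9A

XOR the bytes together:
  start with 0x0F
  0x0F ⊕ 0x0A = 0x05
  0x05 ⊕ 0x63 = 0x66
  0x66 ⊕ 0xFC = 0x9A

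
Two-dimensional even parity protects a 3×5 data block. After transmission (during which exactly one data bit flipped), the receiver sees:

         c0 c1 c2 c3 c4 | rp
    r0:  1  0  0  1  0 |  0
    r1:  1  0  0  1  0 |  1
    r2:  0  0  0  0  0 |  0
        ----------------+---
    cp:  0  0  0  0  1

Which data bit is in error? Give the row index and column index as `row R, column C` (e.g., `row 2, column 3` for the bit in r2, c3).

row 1, column 4

Recompute each row's even parity and compare to rp:
  r0: data parity 0, sent rp 0 → ok
  r1: data parity 0, sent rp 1 → mismatch
  r2: data parity 0, sent rp 0 → ok
Recompute each column's even parity and compare to cp:
  c0: data parity 0, sent cp 0 → ok
  c1: data parity 0, sent cp 0 → ok
  c2: data parity 0, sent cp 0 → ok
  c3: data parity 0, sent cp 0 → ok
  c4: data parity 0, sent cp 1 → mismatch
Exactly one row (r1) and one column (c4) fail → the flipped bit is at their intersection.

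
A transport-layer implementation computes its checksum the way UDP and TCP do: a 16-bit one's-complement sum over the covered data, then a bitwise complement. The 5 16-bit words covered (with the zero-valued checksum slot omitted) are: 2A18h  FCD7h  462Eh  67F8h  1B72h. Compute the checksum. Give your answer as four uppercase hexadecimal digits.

0F77

One's-complement addition (fold any carry out of bit 15 back into bit 0):
  0x2A18 + 0xFCD7 = 0x126EF → wrap carry → 0x26F0
  0x26F0 + 0x462E = 0x06D1E
  0x6D1E + 0x67F8 = 0x0D516
  0xD516 + 0x1B72 = 0x0F088
One's-complement sum = 0xF088.
Checksum = ~0xF088 & 0xFFFF = 0x0F77.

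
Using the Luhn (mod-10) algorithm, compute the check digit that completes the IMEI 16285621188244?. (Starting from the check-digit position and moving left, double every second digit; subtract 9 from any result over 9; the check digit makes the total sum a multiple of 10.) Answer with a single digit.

Partial digits right→left: 4 4 2 8 8 1 1 2 6 5 8 2 6 1
Double every second digit counting from the check-digit position (so the 1st, 3rd, 5th, ... of the partial from the right).
  doubled (with −9 where >9): 8 4 7 2 3 7 3 → sum 34
  kept as-is: 4 8 1 2 5 2 1 → sum 23
Total = 34 + 23 = 57.
Check digit = (10 − (57 mod 10)) mod 10 = 3.

3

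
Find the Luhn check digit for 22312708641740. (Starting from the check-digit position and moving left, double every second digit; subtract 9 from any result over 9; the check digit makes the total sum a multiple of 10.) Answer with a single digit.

1

Partial digits right→left: 0 4 7 1 4 6 8 0 7 2 1 3 2 2
Double every second digit counting from the check-digit position (so the 1st, 3rd, 5th, ... of the partial from the right).
  doubled (with −9 where >9): 0 5 8 7 5 2 4 → sum 31
  kept as-is: 4 1 6 0 2 3 2 → sum 18
Total = 31 + 18 = 49.
Check digit = (10 − (49 mod 10)) mod 10 = 1.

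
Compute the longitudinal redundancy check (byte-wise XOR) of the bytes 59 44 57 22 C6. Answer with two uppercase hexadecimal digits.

XOR the bytes together:
  start with 0x59
  0x59 ⊕ 0x44 = 0x1D
  0x1D ⊕ 0x57 = 0x4A
  0x4A ⊕ 0x22 = 0x68
  0x68 ⊕ 0xC6 = 0xAE

AE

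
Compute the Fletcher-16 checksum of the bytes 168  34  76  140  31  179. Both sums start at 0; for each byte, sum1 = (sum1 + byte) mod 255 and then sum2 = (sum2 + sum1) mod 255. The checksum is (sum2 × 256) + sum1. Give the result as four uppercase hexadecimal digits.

6776

Running sums (mod 255):
  after byte 0 (168): sum1=168, sum2=168
  after byte 1 (34): sum1=202, sum2=115
  after byte 2 (76): sum1=23, sum2=138
  after byte 3 (140): sum1=163, sum2=46
  after byte 4 (31): sum1=194, sum2=240
  after byte 5 (179): sum1=118, sum2=103
Checksum = sum2·256 + sum1 = 103·256 + 118 = 26486 = 0x6776.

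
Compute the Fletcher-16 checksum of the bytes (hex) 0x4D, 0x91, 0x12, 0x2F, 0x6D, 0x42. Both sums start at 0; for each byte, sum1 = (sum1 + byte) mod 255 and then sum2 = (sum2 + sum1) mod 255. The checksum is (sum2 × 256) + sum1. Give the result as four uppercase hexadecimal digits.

Running sums (mod 255):
  after byte 0 (0x4D): sum1=77, sum2=77
  after byte 1 (0x91): sum1=222, sum2=44
  after byte 2 (0x12): sum1=240, sum2=29
  after byte 3 (0x2F): sum1=32, sum2=61
  after byte 4 (0x6D): sum1=141, sum2=202
  after byte 5 (0x42): sum1=207, sum2=154
Checksum = sum2·256 + sum1 = 154·256 + 207 = 39631 = 0x9ACF.

9ACF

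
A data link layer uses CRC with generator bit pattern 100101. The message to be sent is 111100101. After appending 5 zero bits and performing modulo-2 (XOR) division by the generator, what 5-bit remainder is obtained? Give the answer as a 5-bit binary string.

10101

Append 5 zeros: 11110010100000. Divide by 100101 (XOR where the leading bit is 1):
  pos 0: 111100 XOR 100101 = 011001
  pos 1: 110011 XOR 100101 = 010110
  pos 2: 101100 XOR 100101 = 001001
  pos 4: 100110 XOR 100101 = 000011
  pos 8: 110000 XOR 100101 = 010101
Remainder (last 5 bits) = 10101. This is the CRC / FCS.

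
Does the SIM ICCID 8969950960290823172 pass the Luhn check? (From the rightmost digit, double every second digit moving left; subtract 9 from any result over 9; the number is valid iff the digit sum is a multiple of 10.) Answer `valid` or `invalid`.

From the right, keep odd positions and double even positions (subtract 9 from any doubled value over 9):
  doubled (positions 2,4,...): 5 6 7 9 0 9 1 9 9 → sum 55
  kept (positions 1,3,...): 2 1 2 0 2 6 0 9 6 8 → sum 36
Total = 91.
91 mod 10 = 1, so the number is invalid.

invalid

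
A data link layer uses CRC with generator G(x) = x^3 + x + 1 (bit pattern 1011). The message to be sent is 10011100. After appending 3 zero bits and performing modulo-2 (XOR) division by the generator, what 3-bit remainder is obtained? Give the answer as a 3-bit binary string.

000

Append 3 zeros: 10011100000. Divide by 1011 (XOR where the leading bit is 1):
  pos 0: 1001 XOR 1011 = 0010
  pos 2: 1011 XOR 1011 = 0000
Remainder (last 3 bits) = 000. This is the CRC / FCS.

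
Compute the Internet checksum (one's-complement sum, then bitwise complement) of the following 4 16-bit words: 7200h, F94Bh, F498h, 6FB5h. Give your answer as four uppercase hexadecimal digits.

3065

One's-complement addition (fold any carry out of bit 15 back into bit 0):
  0x7200 + 0xF94B = 0x16B4B → wrap carry → 0x6B4C
  0x6B4C + 0xF498 = 0x15FE4 → wrap carry → 0x5FE5
  0x5FE5 + 0x6FB5 = 0x0CF9A
One's-complement sum = 0xCF9A.
Checksum = ~0xCF9A & 0xFFFF = 0x3065.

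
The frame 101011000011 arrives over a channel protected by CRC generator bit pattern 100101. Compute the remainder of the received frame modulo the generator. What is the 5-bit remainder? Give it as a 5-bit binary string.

00000

Modulo-2 division of 101011000011 by 100101:
  pos 0: 101011 XOR 100101 = 001110
  pos 2: 111000 XOR 100101 = 011101
  pos 3: 111010 XOR 100101 = 011111
  pos 4: 111110 XOR 100101 = 011011
  pos 5: 110111 XOR 100101 = 010010
  pos 6: 100101 XOR 100101 = 000000
Remainder = 00000 (zero — the frame passes the CRC check).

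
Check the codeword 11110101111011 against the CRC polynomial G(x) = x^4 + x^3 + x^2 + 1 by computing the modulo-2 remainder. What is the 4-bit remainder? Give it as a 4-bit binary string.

0001

Modulo-2 division of 11110101111011 by 11101:
  pos 0: 11110 XOR 11101 = 00011
  pos 3: 11101 XOR 11101 = 00000
  pos 8: 11101 XOR 11101 = 00000
Remainder = 0001 (nonzero — an error is detected).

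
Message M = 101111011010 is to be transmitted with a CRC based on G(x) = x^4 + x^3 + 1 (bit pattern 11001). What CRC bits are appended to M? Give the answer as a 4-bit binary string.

0001

Append 4 zeros: 1011110110100000. Divide by 11001 (XOR where the leading bit is 1):
  pos 0: 10111 XOR 11001 = 01110
  pos 1: 11101 XOR 11001 = 00100
  pos 3: 10001 XOR 11001 = 01000
  pos 4: 10001 XOR 11001 = 01000
  pos 5: 10000 XOR 11001 = 01001
  pos 6: 10011 XOR 11001 = 01010
  pos 7: 10100 XOR 11001 = 01101
  pos 8: 11010 XOR 11001 = 00011
  pos 11: 11000 XOR 11001 = 00001
Remainder (last 4 bits) = 0001. This is the CRC / FCS.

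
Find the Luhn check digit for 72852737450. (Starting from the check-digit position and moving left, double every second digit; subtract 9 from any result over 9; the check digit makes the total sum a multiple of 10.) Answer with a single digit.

Partial digits right→left: 0 5 4 7 3 7 2 5 8 2 7
Double every second digit counting from the check-digit position (so the 1st, 3rd, 5th, ... of the partial from the right).
  doubled (with −9 where >9): 0 8 6 4 7 5 → sum 30
  kept as-is: 5 7 7 5 2 → sum 26
Total = 30 + 26 = 56.
Check digit = (10 − (56 mod 10)) mod 10 = 4.

4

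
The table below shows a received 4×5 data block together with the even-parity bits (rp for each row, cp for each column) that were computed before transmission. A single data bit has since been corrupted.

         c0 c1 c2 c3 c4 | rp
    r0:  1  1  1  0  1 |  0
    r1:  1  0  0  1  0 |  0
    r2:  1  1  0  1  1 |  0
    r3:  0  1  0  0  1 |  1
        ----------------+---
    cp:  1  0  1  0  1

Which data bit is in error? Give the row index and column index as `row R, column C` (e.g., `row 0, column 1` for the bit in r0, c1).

Recompute each row's even parity and compare to rp:
  r0: data parity 0, sent rp 0 → ok
  r1: data parity 0, sent rp 0 → ok
  r2: data parity 0, sent rp 0 → ok
  r3: data parity 0, sent rp 1 → mismatch
Recompute each column's even parity and compare to cp:
  c0: data parity 1, sent cp 1 → ok
  c1: data parity 1, sent cp 0 → mismatch
  c2: data parity 1, sent cp 1 → ok
  c3: data parity 0, sent cp 0 → ok
  c4: data parity 1, sent cp 1 → ok
Exactly one row (r3) and one column (c1) fail → the flipped bit is at their intersection.

row 3, column 1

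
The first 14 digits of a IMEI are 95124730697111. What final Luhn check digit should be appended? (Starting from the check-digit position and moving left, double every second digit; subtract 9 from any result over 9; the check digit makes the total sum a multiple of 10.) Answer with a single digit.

Partial digits right→left: 1 1 1 7 9 6 0 3 7 4 2 1 5 9
Double every second digit counting from the check-digit position (so the 1st, 3rd, 5th, ... of the partial from the right).
  doubled (with −9 where >9): 2 2 9 0 5 4 1 → sum 23
  kept as-is: 1 7 6 3 4 1 9 → sum 31
Total = 23 + 31 = 54.
Check digit = (10 − (54 mod 10)) mod 10 = 6.

6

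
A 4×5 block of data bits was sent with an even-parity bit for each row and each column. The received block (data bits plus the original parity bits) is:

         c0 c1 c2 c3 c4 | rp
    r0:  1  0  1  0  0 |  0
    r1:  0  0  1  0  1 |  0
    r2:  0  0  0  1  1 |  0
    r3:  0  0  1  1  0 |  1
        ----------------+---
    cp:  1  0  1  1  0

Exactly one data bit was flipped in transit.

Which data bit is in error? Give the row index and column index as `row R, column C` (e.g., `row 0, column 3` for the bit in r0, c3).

Recompute each row's even parity and compare to rp:
  r0: data parity 0, sent rp 0 → ok
  r1: data parity 0, sent rp 0 → ok
  r2: data parity 0, sent rp 0 → ok
  r3: data parity 0, sent rp 1 → mismatch
Recompute each column's even parity and compare to cp:
  c0: data parity 1, sent cp 1 → ok
  c1: data parity 0, sent cp 0 → ok
  c2: data parity 1, sent cp 1 → ok
  c3: data parity 0, sent cp 1 → mismatch
  c4: data parity 0, sent cp 0 → ok
Exactly one row (r3) and one column (c3) fail → the flipped bit is at their intersection.

row 3, column 3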